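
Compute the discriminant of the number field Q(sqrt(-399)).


For K = Q(sqrt(d)) with d squarefree: disc(K) = d if d = 1 mod 4, and disc(K) = 4d if d = 2 or 3 mod 4.
Here d = -399, and d mod 4 = 1.
d = 1 mod 4 (O_K = Z[(1+sqrt(d))/2]), so disc(K) = d = -399

-399


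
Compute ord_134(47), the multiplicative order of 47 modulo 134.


We want ord_134(47), the smallest k >= 1 with 47^k = 1 mod 134.
n = 134 = 2 * 67, phi(134) = 66; the order divides phi(n).
Divisors of 66: 1, 2, 3, 6, 11, 22, 33, 66
Repeated squaring mod 134: 47^1 = 47, 47^2 = 65, 47^4 = 71, 47^8 = 83, 47^16 = 55, 47^32 = 77, 47^64 = 33
Test divisors in increasing order:
  k=1: 47^1 = 47 mod 134
  k=2: 47^2 = 65 mod 134
  k=3: 47^3 = 65 * 47 = 107 mod 134
  k=6: 47^6 = 71 * 65 = 59 mod 134
  k=11: 47^11 = 83 * 65 * 47 = 37 mod 134
  k=22: 47^22 = 55 * 71 * 65 = 29 mod 134
  k=33: 47^33 = 77 * 47 = 1 mod 134  <- first divisor giving 1
Order = 33

33


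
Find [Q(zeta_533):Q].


The degree equals Euler's totient phi(533).
533 = 13 * 41
phi(533) = 480

480


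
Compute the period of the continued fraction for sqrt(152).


Run the CF algorithm for sqrt(152).
a_0 = floor(sqrt(152)) = 12; set m_0=0, q_0=1.
Recurrence: m' = q*a - m,  q' = (d - m'^2)/q,  a' = floor((a_0 + m')/q').
  step 1: m=12, q=8, a=3
  step 2: m=12, q=1, a=24
a_2 = 2*a_0 = 24, so the period closes here.
sqrt(152) = [12; 3, 24]
Period length = 2

2


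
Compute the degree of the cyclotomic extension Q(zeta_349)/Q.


The degree equals Euler's totient phi(349).
349 = 349
phi(349) = 348

348


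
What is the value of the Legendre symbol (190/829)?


p = 829 is prime, so compute (190/829) with the reciprocity algorithm (Jacobi-symbol steps: pull out 2s via (2/n), flip via reciprocity, reduce):
  pull out 2: (2/829) = -1  (since 829 mod 8 = 5)
  reciprocity: (95/829) -> +(829/95)
  reduce: (69/95)
  reciprocity: (69/95) -> +(95/69)
  reduce: (26/69)
  pull out 2: (2/69) = -1  (since 69 mod 8 = 5)
  reciprocity: (13/69) -> +(69/13)
  reduce: (4/13)
  pull out 2: (2/13) = -1  (since 13 mod 8 = 5)
  pull out 2: (2/13) = -1  (since 13 mod 8 = 5)
  (1/13) = 1
Product of signs = 1
(190/829) = 1

1


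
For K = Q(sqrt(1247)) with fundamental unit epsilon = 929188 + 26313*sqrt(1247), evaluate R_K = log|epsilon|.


epsilon = 929188 + 26313*sqrt(1247)
= 1.8584e+06
R = ln(1.8584e+06)
= 14.4352

14.4352


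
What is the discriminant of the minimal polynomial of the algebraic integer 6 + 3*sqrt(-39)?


The element 6 + 3*sqrt(-39) has minimal polynomial:
x^2 - 12*x + 387
Discriminant = (-12)^2 - 4*(387)
= 144 - 1548
= -1404

-1404


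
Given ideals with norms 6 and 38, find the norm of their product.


N(IJ) = N(I) * N(J)
= 6 * 38
= 228

228


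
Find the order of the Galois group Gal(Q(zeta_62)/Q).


|Gal(Q(zeta_62)/Q)| = phi(62)
= 30

30


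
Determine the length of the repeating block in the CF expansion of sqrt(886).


Run the CF algorithm for sqrt(886).
a_0 = floor(sqrt(886)) = 29; set m_0=0, q_0=1.
Recurrence: m' = q*a - m,  q' = (d - m'^2)/q,  a' = floor((a_0 + m')/q').
  step 1: m=29, q=45, a=1
  step 2: m=16, q=14, a=3
  step 3: m=26, q=15, a=3
  step 4: m=19, q=35, a=1
  step 5: m=16, q=18, a=2
  step 6: m=20, q=27, a=1
  step 7: m=7, q=31, a=1
  step 8: m=24, q=10, a=5
  step 9: m=26, q=21, a=2
  step 10: m=16, q=30, a=1
  step 11: m=14, q=23, a=1
  step 12: m=9, q=35, a=1
  step 13: m=26, q=6, a=9
  step 14: m=28, q=17, a=3
  step 15: m=23, q=21, a=2
  step 16: m=19, q=25, a=1
  step 17: m=6, q=34, a=1
  step 18: m=28, q=3, a=19
  step 19: m=29, q=15, a=3
  step 20: m=16, q=42, a=1
  step 21: m=26, q=5, a=11
  step 22: m=29, q=9, a=6
  step 23: m=25, q=29, a=1
  step 24: m=4, q=30, a=1
  step 25: m=26, q=7, a=7
  step 26: m=23, q=51, a=1
  step 27: m=28, q=2, a=28
  step 28: m=28, q=51, a=1
  step 29: m=23, q=7, a=7
  step 30: m=26, q=30, a=1
  step 31: m=4, q=29, a=1
  step 32: m=25, q=9, a=6
  step 33: m=29, q=5, a=11
  step 34: m=26, q=42, a=1
  step 35: m=16, q=15, a=3
  step 36: m=29, q=3, a=19
  step 37: m=28, q=34, a=1
  step 38: m=6, q=25, a=1
  step 39: m=19, q=21, a=2
  step 40: m=23, q=17, a=3
  step 41: m=28, q=6, a=9
  step 42: m=26, q=35, a=1
  step 43: m=9, q=23, a=1
  step 44: m=14, q=30, a=1
  step 45: m=16, q=21, a=2
  step 46: m=26, q=10, a=5
  step 47: m=24, q=31, a=1
  step 48: m=7, q=27, a=1
  step 49: m=20, q=18, a=2
  step 50: m=16, q=35, a=1
  step 51: m=19, q=15, a=3
  step 52: m=26, q=14, a=3
  step 53: m=16, q=45, a=1
  step 54: m=29, q=1, a=58
a_54 = 2*a_0 = 58, so the period closes here.
sqrt(886) = [29; 1, 3, 3, 1, 2, 1, 1, 5, 2, 1, 1, 1, 9, 3, 2, 1, 1, 19, 3, 1, 11, 6, 1, 1, 7, 1, 28, 1, 7, 1, 1, 6, 11, 1, 3, 19, 1, 1, 2, 3, 9, 1, 1, 1, 2, 5, 1, 1, 2, 1, 3, 3, 1, 58]
Period length = 54

54


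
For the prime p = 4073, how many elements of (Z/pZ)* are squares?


For prime p, the number of non-zero quadratic residues is (p-1)/2.
= (4073-1)/2
= 2036

2036


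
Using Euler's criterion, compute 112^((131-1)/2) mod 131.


p = 131 is prime and the exponent is (p-1)/2 = 65, so by Euler's criterion 112^65 = (112/131) = +1 or -1 mod 131.
Compute by square-and-multiply:
  65 = 64 + 1 (binary 1000001)
  Repeated squaring mod 131: 112^1 = 112, 112^2 = 99, 112^4 = 107, 112^8 = 52, 112^16 = 84, 112^32 = 113, 112^64 = 62
  112^65 = 112^64 * 112^1 = 62 * 112 mod 131
    62 * 112 = 6944 = 1 mod 131
  112^65 = 1 mod 131
Result 1: 112 is a quadratic residue mod 131.
112^65 mod 131 = 1

1


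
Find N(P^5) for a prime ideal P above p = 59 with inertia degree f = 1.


N(P^a) = p^(a*f)
= 59^(5*1)
= 59^5
= 714924299

714924299


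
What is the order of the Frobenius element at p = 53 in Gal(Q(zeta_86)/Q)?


The Frobenius at p in Gal(Q(zeta_n)/Q) = (Z/nZ)* is the class of p, so its order is ord_86(53), the smallest k >= 1 with 53^k = 1 mod 86.
n = 86 = 2 * 43, phi(86) = 42; the order divides phi(n).
Divisors of 42: 1, 2, 3, 6, 7, 14, 21, 42
Repeated squaring mod 86: 53^1 = 53, 53^2 = 57, 53^4 = 67, 53^8 = 17, 53^16 = 31, 53^32 = 15
Test divisors in increasing order:
  k=1: 53^1 = 53 mod 86
  k=2: 53^2 = 57 mod 86
  k=3: 53^3 = 57 * 53 = 11 mod 86
  k=6: 53^6 = 67 * 57 = 35 mod 86
  k=7: 53^7 = 67 * 57 * 53 = 49 mod 86
  k=14: 53^14 = 17 * 67 * 57 = 79 mod 86
  k=21: 53^21 = 31 * 67 * 53 = 1 mod 86  <- first divisor giving 1
Order = 21

21


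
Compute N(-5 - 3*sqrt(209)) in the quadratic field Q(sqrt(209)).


N(a + b*sqrt(d)) = a^2 - d*b^2
= (-5)^2 - (209)*(-3)^2
= 25 - 1881
= -1856

-1856


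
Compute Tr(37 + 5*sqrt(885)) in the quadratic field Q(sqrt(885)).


Tr(a + b*sqrt(d)) = (a + b*sqrt(d)) + (a - b*sqrt(d)) = 2a
= 2 * (37)
= 74

74


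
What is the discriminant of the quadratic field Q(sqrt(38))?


For K = Q(sqrt(d)) with d squarefree: disc(K) = d if d = 1 mod 4, and disc(K) = 4d if d = 2 or 3 mod 4.
Here d = 38, and d mod 4 = 2.
d = 2 mod 4, not 1 (O_K = Z[sqrt(d)]), so disc(K) = 4d = 4 * (38) = 152

152


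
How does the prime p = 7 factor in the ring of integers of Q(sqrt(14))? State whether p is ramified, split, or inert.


K = Q(sqrt(14)). Since d mod 4 = 2, disc(K) = 56.
Check p | disc: 56 mod 7 = 0.
p divides disc, so p ramifies: (p) = P^2 with e=2, f=1, g=1.
Therefore p is ramified.

ramified


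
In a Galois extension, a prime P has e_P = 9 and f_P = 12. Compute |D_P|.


|D_P| = e * f
= 9 * 12
= 108

108


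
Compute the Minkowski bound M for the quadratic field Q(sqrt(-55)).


d = -55, d mod 4 = 1, so disc(K) = d = -55; |disc(K)| = 55
Imaginary quadratic field, so n = 2, s = r2 = 1, r1 = 0
M = (n!/n^n) * (4/pi)^s * sqrt(|disc(K)|) = (2!/2^2) * (4/pi)^1 * sqrt(55)
= 0.5 * 1.273240 * 7.416198
= 4.7213

4.7213


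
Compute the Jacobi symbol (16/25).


Compute (16/25) via quadratic reciprocity:
  pull out 2: (2/25) = +1  (since 25 mod 8 = 1)
  pull out 2: (2/25) = +1  (since 25 mod 8 = 1)
  pull out 2: (2/25) = +1  (since 25 mod 8 = 1)
  pull out 2: (2/25) = +1  (since 25 mod 8 = 1)
  (1/25) = 1
Product of signs = 1

1


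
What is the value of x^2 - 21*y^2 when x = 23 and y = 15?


x^2 - d*y^2
= 23^2 - 21*15^2
= 529 - 4725
= -4196

-4196


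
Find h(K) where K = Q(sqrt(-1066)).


K = Q(sqrt(-1066)). d mod 4 = 2, so D = disc(K) = 4d = -4264
h(K) equals the number of primitive reduced positive-definite forms (a, b, c) = a*x^2 + b*x*y + c*y^2 with b^2 - 4ac = D,
where reduced means |b| <= a <= c, with b >= 0 whenever |b| = a or a = c, and primitive means gcd(a, b, c) = 1.
Reduced forces 3a^2 <= |D| = 4264, so 1 <= a <= 37; b must have the parity of D, and c = (b^2 - D)/(4a) must be an integer >= a.
Enumerate a = 1..37, b in [-a, a]:
  a=1: (1, 0, 1066)  [1]
  a=2: (2, 0, 533)  [1]
  a=3..4: none
  a=5: (5, -4, 214), (5, 4, 214)  [2]
  a=6..9: none
  a=10: (10, -4, 107), (10, 4, 107)  [2]
  a=11: (11, -2, 97), (11, 2, 97)  [2]
  a=12: none
  a=13: (13, 0, 82)  [1]
  a=14..18: none
  a=19: (19, -12, 58), (19, 12, 58)  [2]
  a=20..21: none
  a=22: (22, -20, 53), (22, 20, 53)  [2]
  a=23..24: none
  a=25: (25, -6, 43), (25, 6, 43)  [2]
  a=26: (26, 0, 41)  [1]
  a=27..28: none
  a=29: (29, -12, 38), (29, 12, 38)  [2]
  a=30: none
  a=31: (31, -18, 37), (31, 18, 37)  [2]
  a=32..37: none
Total reduced forms: 1 + 1 + 2 + 2 + 2 + 1 + 2 + 2 + 2 + 1 + 2 + 2 = 20
h = 20

20


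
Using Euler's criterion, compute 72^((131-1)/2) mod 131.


p = 131 is prime and the exponent is (p-1)/2 = 65, so by Euler's criterion 72^65 = (72/131) = +1 or -1 mod 131.
Compute by square-and-multiply:
  65 = 64 + 1 (binary 1000001)
  Repeated squaring mod 131: 72^1 = 72, 72^2 = 75, 72^4 = 123, 72^8 = 64, 72^16 = 35, 72^32 = 46, 72^64 = 20
  72^65 = 72^64 * 72^1 = 20 * 72 mod 131
    20 * 72 = 1440 = 130 mod 131
  72^65 = 130 mod 131
Result 130 = p - 1 = -1 mod 131: 72 is a quadratic non-residue mod 131. As a residue in [0, p-1] the value is 130.
72^65 mod 131 = 130

130


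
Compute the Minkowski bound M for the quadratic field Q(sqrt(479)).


d = 479, d mod 4 = 3, so disc(K) = 4d = 1916; |disc(K)| = 1916
Real quadratic field, so n = 2, s = r2 = 0, r1 = 2
M = (n!/n^n) * (4/pi)^s * sqrt(|disc(K)|) = (2!/2^2) * (4/pi)^0 * sqrt(1916)
= 0.5 * 1.000000 * 43.772137
= 21.8861

21.8861


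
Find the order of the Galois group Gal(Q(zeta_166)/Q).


|Gal(Q(zeta_166)/Q)| = phi(166)
= 82

82


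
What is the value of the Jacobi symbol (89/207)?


Compute (89/207) via quadratic reciprocity:
  reciprocity: (89/207) -> +(207/89)
  reduce: (29/89)
  reciprocity: (29/89) -> +(89/29)
  reduce: (2/29)
  pull out 2: (2/29) = -1  (since 29 mod 8 = 5)
  (1/29) = 1
Product of signs = -1

-1


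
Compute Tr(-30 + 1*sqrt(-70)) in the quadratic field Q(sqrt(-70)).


Tr(a + b*sqrt(d)) = (a + b*sqrt(d)) + (a - b*sqrt(d)) = 2a
= 2 * (-30)
= -60

-60


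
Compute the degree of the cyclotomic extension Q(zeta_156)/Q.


The degree equals Euler's totient phi(156).
156 = 2^2 * 3 * 13
phi(156) = 48

48


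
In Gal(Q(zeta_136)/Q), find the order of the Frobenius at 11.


The Frobenius at p in Gal(Q(zeta_n)/Q) = (Z/nZ)* is the class of p, so its order is ord_136(11), the smallest k >= 1 with 11^k = 1 mod 136.
n = 136 = 2^3 * 17, phi(136) = 64; the order divides phi(n).
Divisors of 64: 1, 2, 4, 8, 16, 32, 64
Repeated squaring mod 136: 11^1 = 11, 11^2 = 121, 11^4 = 89, 11^8 = 33, 11^16 = 1, 11^32 = 1, 11^64 = 1
Test divisors in increasing order:
  k=1: 11^1 = 11 mod 136
  k=2: 11^2 = 121 mod 136
  k=4: 11^4 = 89 mod 136
  k=8: 11^8 = 33 mod 136
  k=16: 11^16 = 1 mod 136  <- first divisor giving 1
Order = 16

16


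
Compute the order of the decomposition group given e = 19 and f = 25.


|D_P| = e * f
= 19 * 25
= 475

475


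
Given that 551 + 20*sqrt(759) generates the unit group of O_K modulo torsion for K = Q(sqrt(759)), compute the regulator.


epsilon = 551 + 20*sqrt(759)
= 1101.9991
R = ln(1101.9991)
= 7.0049

7.0049


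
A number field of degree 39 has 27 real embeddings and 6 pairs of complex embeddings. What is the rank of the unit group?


By Dirichlet's unit theorem:
rank = r1 + r2 - 1
= 27 + 6 - 1
= 32

32


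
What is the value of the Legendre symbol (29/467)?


p = 467 is prime, so compute (29/467) with the reciprocity algorithm (Jacobi-symbol steps: pull out 2s via (2/n), flip via reciprocity, reduce):
  reciprocity: (29/467) -> +(467/29)
  reduce: (3/29)
  reciprocity: (3/29) -> +(29/3)
  reduce: (2/3)
  pull out 2: (2/3) = -1  (since 3 mod 8 = 3)
  (1/3) = 1
Product of signs = -1
(29/467) = -1

-1


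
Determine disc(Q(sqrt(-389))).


For K = Q(sqrt(d)) with d squarefree: disc(K) = d if d = 1 mod 4, and disc(K) = 4d if d = 2 or 3 mod 4.
Here d = -389, and d mod 4 = 3.
d = 3 mod 4, not 1 (O_K = Z[sqrt(d)]), so disc(K) = 4d = 4 * (-389) = -1556

-1556


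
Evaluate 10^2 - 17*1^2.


x^2 - d*y^2
= 10^2 - 17*1^2
= 100 - 17
= 83

83


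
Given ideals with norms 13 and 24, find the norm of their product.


N(IJ) = N(I) * N(J)
= 13 * 24
= 312

312


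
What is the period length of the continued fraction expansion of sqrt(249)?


Run the CF algorithm for sqrt(249).
a_0 = floor(sqrt(249)) = 15; set m_0=0, q_0=1.
Recurrence: m' = q*a - m,  q' = (d - m'^2)/q,  a' = floor((a_0 + m')/q').
  step 1: m=15, q=24, a=1
  step 2: m=9, q=7, a=3
  step 3: m=12, q=15, a=1
  step 4: m=3, q=16, a=1
  step 5: m=13, q=5, a=5
  step 6: m=12, q=21, a=1
  step 7: m=9, q=8, a=3
  step 8: m=15, q=3, a=10
  step 9: m=15, q=8, a=3
  step 10: m=9, q=21, a=1
  step 11: m=12, q=5, a=5
  step 12: m=13, q=16, a=1
  step 13: m=3, q=15, a=1
  step 14: m=12, q=7, a=3
  step 15: m=9, q=24, a=1
  step 16: m=15, q=1, a=30
a_16 = 2*a_0 = 30, so the period closes here.
sqrt(249) = [15; 1, 3, 1, 1, 5, 1, 3, 10, 3, 1, 5, 1, 1, 3, 1, 30]
Period length = 16

16


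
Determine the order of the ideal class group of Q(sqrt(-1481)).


K = Q(sqrt(-1481)). d mod 4 = 3, so D = disc(K) = 4d = -5924
h(K) equals the number of primitive reduced positive-definite forms (a, b, c) = a*x^2 + b*x*y + c*y^2 with b^2 - 4ac = D,
where reduced means |b| <= a <= c, with b >= 0 whenever |b| = a or a = c, and primitive means gcd(a, b, c) = 1.
Reduced forces 3a^2 <= |D| = 5924, so 1 <= a <= 44; b must have the parity of D, and c = (b^2 - D)/(4a) must be an integer >= a.
Enumerate a = 1..44, b in [-a, a]:
  a=1: (1, 0, 1481)  [1]
  a=2: (2, 2, 741)  [1]
  a=3: (3, -2, 494), (3, 2, 494)  [2]
  a=4: none
  a=5: (5, -4, 297), (5, 4, 297)  [2]
  a=6: (6, -2, 247), (6, 2, 247)  [2]
  a=7..8: none
  a=9: (9, -4, 165), (9, 4, 165)  [2]
  a=10: (10, -6, 149), (10, 6, 149)  [2]
  a=11: (11, -4, 135), (11, 4, 135)  [2]
  a=12: none
  a=13: (13, -2, 114), (13, 2, 114)  [2]
  a=14: none
  a=15: (15, -14, 102), (15, -4, 99), (15, 4, 99), (15, 14, 102)  [4]
  a=16: none
  a=17: (17, -14, 90), (17, 14, 90)  [2]
  a=18: (18, -14, 85), (18, 14, 85)  [2]
  a=19: (19, -2, 78), (19, 2, 78)  [2]
  a=20..21: none
  a=22: (22, -18, 71), (22, 18, 71)  [2]
  a=23..24: none
  a=25: (25, -24, 65), (25, 24, 65)  [2]
  a=26: (26, -2, 57), (26, 2, 57)  [2]
  a=27: (27, -4, 55), (27, 4, 55)  [2]
  a=28..29: none
  a=30: (30, -26, 55), (30, -14, 51), (30, 14, 51), (30, 26, 55)  [4]
  a=31: (31, -20, 51), (31, 20, 51)  [2]
  a=32: none
  a=33: (33, -26, 50), (33, -4, 45), (33, 4, 45), (33, 26, 50)  [4]
  a=34: (34, -14, 45), (34, 14, 45)  [2]
  a=35..36: none
  a=37: (37, -12, 41), (37, 12, 41)  [2]
  a=38: (38, -2, 39), (38, 2, 39)  [2]
  a=39: (39, -28, 43), (39, 28, 43)  [2]
  a=40..44: none
Total reduced forms: 1 + 1 + 2 + 2 + 2 + 2 + 2 + 2 + 2 + 4 + 2 + 2 + 2 + 2 + 2 + 2 + 2 + 4 + 2 + 4 + 2 + 2 + 2 + 2 = 52
h = 52

52


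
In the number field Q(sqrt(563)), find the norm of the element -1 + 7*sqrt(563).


N(a + b*sqrt(d)) = a^2 - d*b^2
= (-1)^2 - (563)*(7)^2
= 1 - 27587
= -27586

-27586


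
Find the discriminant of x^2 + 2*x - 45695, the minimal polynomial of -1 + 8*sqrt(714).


The element -1 + 8*sqrt(714) has minimal polynomial:
x^2 + 2*x - 45695
Discriminant = (2)^2 - 4*(-45695)
= 4 + 182780
= 182784

182784


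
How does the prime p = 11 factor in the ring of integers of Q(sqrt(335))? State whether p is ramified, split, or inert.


K = Q(sqrt(335)). Since d mod 4 = 3, disc(K) = 1340.
Check p | disc: 1340 mod 11 = 9.
p does not divide disc. Compute Legendre symbol (d/p):
5^((11-1)/2) mod 11 = 1
(d/p) = 1, so p splits: (p) = P*P' with e=1, f=1, g=2.
Therefore p is split.

split


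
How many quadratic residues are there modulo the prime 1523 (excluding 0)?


For prime p, the number of non-zero quadratic residues is (p-1)/2.
= (1523-1)/2
= 761

761


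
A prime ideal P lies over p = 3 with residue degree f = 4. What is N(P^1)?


N(P^a) = p^(a*f)
= 3^(1*4)
= 3^4
= 81

81


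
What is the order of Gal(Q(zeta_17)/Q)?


|Gal(Q(zeta_17)/Q)| = phi(17)
= 16

16


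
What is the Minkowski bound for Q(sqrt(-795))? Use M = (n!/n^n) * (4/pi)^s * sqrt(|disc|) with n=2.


d = -795, d mod 4 = 1, so disc(K) = d = -795; |disc(K)| = 795
Imaginary quadratic field, so n = 2, s = r2 = 1, r1 = 0
M = (n!/n^n) * (4/pi)^s * sqrt(|disc(K)|) = (2!/2^2) * (4/pi)^1 * sqrt(795)
= 0.5 * 1.273240 * 28.195744
= 17.9500

17.9500


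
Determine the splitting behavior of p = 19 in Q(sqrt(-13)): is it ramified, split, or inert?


K = Q(sqrt(-13)). Since d mod 4 = 3, disc(K) = -52.
Check p | disc: -52 mod 19 = 5.
p does not divide disc. Compute Legendre symbol (d/p):
6^((19-1)/2) mod 19 = 1
(d/p) = 1, so p splits: (p) = P*P' with e=1, f=1, g=2.
Therefore p is split.

split


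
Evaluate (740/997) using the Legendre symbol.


p = 997 is prime, so compute (740/997) with the reciprocity algorithm (Jacobi-symbol steps: pull out 2s via (2/n), flip via reciprocity, reduce):
  pull out 2: (2/997) = -1  (since 997 mod 8 = 5)
  pull out 2: (2/997) = -1  (since 997 mod 8 = 5)
  reciprocity: (185/997) -> +(997/185)
  reduce: (72/185)
  pull out 2: (2/185) = +1  (since 185 mod 8 = 1)
  pull out 2: (2/185) = +1  (since 185 mod 8 = 1)
  pull out 2: (2/185) = +1  (since 185 mod 8 = 1)
  reciprocity: (9/185) -> +(185/9)
  reduce: (5/9)
  reciprocity: (5/9) -> +(9/5)
  reduce: (4/5)
  pull out 2: (2/5) = -1  (since 5 mod 8 = 5)
  pull out 2: (2/5) = -1  (since 5 mod 8 = 5)
  (1/5) = 1
Product of signs = 1
(740/997) = 1

1


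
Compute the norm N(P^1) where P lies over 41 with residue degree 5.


N(P^a) = p^(a*f)
= 41^(1*5)
= 41^5
= 115856201

115856201


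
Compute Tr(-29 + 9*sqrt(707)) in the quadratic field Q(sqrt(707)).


Tr(a + b*sqrt(d)) = (a + b*sqrt(d)) + (a - b*sqrt(d)) = 2a
= 2 * (-29)
= -58

-58


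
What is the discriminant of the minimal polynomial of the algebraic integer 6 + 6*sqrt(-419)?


The element 6 + 6*sqrt(-419) has minimal polynomial:
x^2 - 12*x + 15120
Discriminant = (-12)^2 - 4*(15120)
= 144 - 60480
= -60336

-60336


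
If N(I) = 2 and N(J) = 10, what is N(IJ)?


N(IJ) = N(I) * N(J)
= 2 * 10
= 20

20


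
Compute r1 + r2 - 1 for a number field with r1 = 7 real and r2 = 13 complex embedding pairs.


By Dirichlet's unit theorem:
rank = r1 + r2 - 1
= 7 + 13 - 1
= 19

19


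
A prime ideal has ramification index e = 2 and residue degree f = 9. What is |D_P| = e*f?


|D_P| = e * f
= 2 * 9
= 18

18


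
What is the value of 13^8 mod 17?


p = 17 is prime and the exponent is (p-1)/2 = 8, so by Euler's criterion 13^8 = (13/17) = +1 or -1 mod 17.
Compute by square-and-multiply:
  8 = 8 (binary 1000)
  Repeated squaring mod 17: 13^1 = 13, 13^2 = 16, 13^4 = 1, 13^8 = 1
  13^8 = 1 mod 17
Result 1: 13 is a quadratic residue mod 17.
13^8 mod 17 = 1

1


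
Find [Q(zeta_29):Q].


The degree equals Euler's totient phi(29).
29 = 29
phi(29) = 28

28


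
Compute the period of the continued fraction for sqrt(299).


Run the CF algorithm for sqrt(299).
a_0 = floor(sqrt(299)) = 17; set m_0=0, q_0=1.
Recurrence: m' = q*a - m,  q' = (d - m'^2)/q,  a' = floor((a_0 + m')/q').
  step 1: m=17, q=10, a=3
  step 2: m=13, q=13, a=2
  step 3: m=13, q=10, a=3
  step 4: m=17, q=1, a=34
a_4 = 2*a_0 = 34, so the period closes here.
sqrt(299) = [17; 3, 2, 3, 34]
Period length = 4

4


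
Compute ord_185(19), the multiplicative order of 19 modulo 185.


We want ord_185(19), the smallest k >= 1 with 19^k = 1 mod 185.
n = 185 = 5 * 37, phi(185) = 144; the order divides phi(n).
Divisors of 144: 1, 2, 3, 4, 6, 8, 9, 12, 16, 18, 24, 36, 48, 72, 144
Repeated squaring mod 185: 19^1 = 19, 19^2 = 176, 19^4 = 81, 19^8 = 86, 19^16 = 181, 19^32 = 16, 19^64 = 71, 19^128 = 46
Test divisors in increasing order:
  k=1: 19^1 = 19 mod 185
  k=2: 19^2 = 176 mod 185
  k=3: 19^3 = 176 * 19 = 14 mod 185
  k=4: 19^4 = 81 mod 185
  k=6: 19^6 = 81 * 176 = 11 mod 185
  k=8: 19^8 = 86 mod 185
  k=9: 19^9 = 86 * 19 = 154 mod 185
  k=12: 19^12 = 86 * 81 = 121 mod 185
  k=16: 19^16 = 181 mod 185
  k=18: 19^18 = 181 * 176 = 36 mod 185
  k=24: 19^24 = 181 * 86 = 26 mod 185
  k=36: 19^36 = 16 * 81 = 1 mod 185  <- first divisor giving 1
Order = 36

36


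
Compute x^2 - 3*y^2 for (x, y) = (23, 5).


x^2 - d*y^2
= 23^2 - 3*5^2
= 529 - 75
= 454

454


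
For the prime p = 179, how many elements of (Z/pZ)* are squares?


For prime p, the number of non-zero quadratic residues is (p-1)/2.
= (179-1)/2
= 89

89


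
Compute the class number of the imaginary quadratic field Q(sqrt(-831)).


K = Q(sqrt(-831)). d mod 4 = 1, so D = disc(K) = d = -831
h(K) equals the number of primitive reduced positive-definite forms (a, b, c) = a*x^2 + b*x*y + c*y^2 with b^2 - 4ac = D,
where reduced means |b| <= a <= c, with b >= 0 whenever |b| = a or a = c, and primitive means gcd(a, b, c) = 1.
Reduced forces 3a^2 <= |D| = 831, so 1 <= a <= 16; b must have the parity of D, and c = (b^2 - D)/(4a) must be an integer >= a.
Enumerate a = 1..16, b in [-a, a]:
  a=1: (1, 1, 208)  [1]
  a=2: (2, -1, 104), (2, 1, 104)  [2]
  a=3: (3, 3, 70)  [1]
  a=4: (4, -1, 52), (4, 1, 52)  [2]
  a=5: (5, -3, 42), (5, 3, 42)  [2]
  a=6: (6, -3, 35), (6, 3, 35)  [2]
  a=7: (7, -3, 30), (7, 3, 30)  [2]
  a=8: (8, -1, 26), (8, 1, 26)  [2]
  a=9: none
  a=10: (10, -7, 22), (10, -3, 21), (10, 3, 21), (10, 7, 22)  [4]
  a=11: (11, -7, 20), (11, 7, 20)  [2]
  a=12: (12, -9, 19), (12, 9, 19)  [2]
  a=13: (13, -1, 16), (13, 1, 16)  [2]
  a=14: (14, -11, 17), (14, -3, 15), (14, 3, 15), (14, 11, 17)  [4]
  a=15..16: none
Total reduced forms: 1 + 2 + 1 + 2 + 2 + 2 + 2 + 2 + 4 + 2 + 2 + 2 + 4 = 28
h = 28

28


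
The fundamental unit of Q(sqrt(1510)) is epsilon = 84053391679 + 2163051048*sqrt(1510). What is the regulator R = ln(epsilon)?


epsilon = 84053391679 + 2163051048*sqrt(1510)
= 1.6811e+11
R = ln(1.6811e+11)
= 25.8479

25.8479


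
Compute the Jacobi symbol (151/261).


Compute (151/261) via quadratic reciprocity:
  reciprocity: (151/261) -> +(261/151)
  reduce: (110/151)
  pull out 2: (2/151) = +1  (since 151 mod 8 = 7)
  reciprocity: (55/151) -> -(151/55)
  reduce: (41/55)
  reciprocity: (41/55) -> +(55/41)
  reduce: (14/41)
  pull out 2: (2/41) = +1  (since 41 mod 8 = 1)
  reciprocity: (7/41) -> +(41/7)
  reduce: (6/7)
  pull out 2: (2/7) = +1  (since 7 mod 8 = 7)
  reciprocity: (3/7) -> -(7/3)
  reduce: (1/3)
  (1/3) = 1
Product of signs = 1

1


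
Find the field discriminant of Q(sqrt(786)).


For K = Q(sqrt(d)) with d squarefree: disc(K) = d if d = 1 mod 4, and disc(K) = 4d if d = 2 or 3 mod 4.
Here d = 786, and d mod 4 = 2.
d = 2 mod 4, not 1 (O_K = Z[sqrt(d)]), so disc(K) = 4d = 4 * (786) = 3144

3144


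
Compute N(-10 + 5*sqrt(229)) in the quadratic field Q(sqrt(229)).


N(a + b*sqrt(d)) = a^2 - d*b^2
= (-10)^2 - (229)*(5)^2
= 100 - 5725
= -5625

-5625


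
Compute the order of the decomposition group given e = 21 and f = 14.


|D_P| = e * f
= 21 * 14
= 294

294


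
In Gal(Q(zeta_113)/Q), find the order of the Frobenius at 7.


The Frobenius at p in Gal(Q(zeta_n)/Q) = (Z/nZ)* is the class of p, so its order is ord_113(7), the smallest k >= 1 with 7^k = 1 mod 113.
n = 113 = 113, phi(113) = 112; the order divides phi(n).
Divisors of 112: 1, 2, 4, 7, 8, 14, 16, 28, 56, 112
Repeated squaring mod 113: 7^1 = 7, 7^2 = 49, 7^4 = 28, 7^8 = 106, 7^16 = 49, 7^32 = 28, 7^64 = 106
Test divisors in increasing order:
  k=1: 7^1 = 7 mod 113
  k=2: 7^2 = 49 mod 113
  k=4: 7^4 = 28 mod 113
  k=7: 7^7 = 28 * 49 * 7 = 112 mod 113
  k=8: 7^8 = 106 mod 113
  k=14: 7^14 = 106 * 28 * 49 = 1 mod 113  <- first divisor giving 1
Order = 14

14


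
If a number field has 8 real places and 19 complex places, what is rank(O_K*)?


By Dirichlet's unit theorem:
rank = r1 + r2 - 1
= 8 + 19 - 1
= 26

26


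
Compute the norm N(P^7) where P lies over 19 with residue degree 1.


N(P^a) = p^(a*f)
= 19^(7*1)
= 19^7
= 893871739

893871739


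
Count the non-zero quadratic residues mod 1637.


For prime p, the number of non-zero quadratic residues is (p-1)/2.
= (1637-1)/2
= 818

818


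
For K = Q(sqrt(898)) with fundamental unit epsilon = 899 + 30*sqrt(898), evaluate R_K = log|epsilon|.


epsilon = 899 + 30*sqrt(898)
= 1797.9994
R = ln(1797.9994)
= 7.4944

7.4944


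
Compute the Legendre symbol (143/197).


p = 197 is prime, so compute (143/197) with the reciprocity algorithm (Jacobi-symbol steps: pull out 2s via (2/n), flip via reciprocity, reduce):
  reciprocity: (143/197) -> +(197/143)
  reduce: (54/143)
  pull out 2: (2/143) = +1  (since 143 mod 8 = 7)
  reciprocity: (27/143) -> -(143/27)
  reduce: (8/27)
  pull out 2: (2/27) = -1  (since 27 mod 8 = 3)
  pull out 2: (2/27) = -1  (since 27 mod 8 = 3)
  pull out 2: (2/27) = -1  (since 27 mod 8 = 3)
  (1/27) = 1
Product of signs = 1
(143/197) = 1

1


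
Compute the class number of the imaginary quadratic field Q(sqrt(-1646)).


K = Q(sqrt(-1646)). d mod 4 = 2, so D = disc(K) = 4d = -6584
h(K) equals the number of primitive reduced positive-definite forms (a, b, c) = a*x^2 + b*x*y + c*y^2 with b^2 - 4ac = D,
where reduced means |b| <= a <= c, with b >= 0 whenever |b| = a or a = c, and primitive means gcd(a, b, c) = 1.
Reduced forces 3a^2 <= |D| = 6584, so 1 <= a <= 46; b must have the parity of D, and c = (b^2 - D)/(4a) must be an integer >= a.
Enumerate a = 1..46, b in [-a, a]:
  a=1: (1, 0, 1646)  [1]
  a=2: (2, 0, 823)  [1]
  a=3: (3, -2, 549), (3, 2, 549)  [2]
  a=4: none
  a=5: (5, -4, 330), (5, 4, 330)  [2]
  a=6: (6, -4, 275), (6, 4, 275)  [2]
  a=7..8: none
  a=9: (9, -2, 183), (9, 2, 183)  [2]
  a=10: (10, -4, 165), (10, 4, 165)  [2]
  a=11: (11, -4, 150), (11, 4, 150)  [2]
  a=12..14: none
  a=15: (15, -14, 113), (15, -4, 110), (15, 4, 110), (15, 14, 113)  [4]
  a=16..17: none
  a=18: (18, -16, 95), (18, 16, 95)  [2]
  a=19: (19, -16, 90), (19, 16, 90)  [2]
  a=20..21: none
  a=22: (22, -4, 75), (22, 4, 75)  [2]
  a=23..24: none
  a=25: (25, -4, 66), (25, 4, 66)  [2]
  a=26: none
  a=27: (27, -2, 61), (27, 2, 61)  [2]
  a=28: none
  a=29: (29, -12, 58), (29, 12, 58)  [2]
  a=30: (30, -16, 57), (30, -4, 55), (30, 4, 55), (30, 16, 57)  [4]
  a=31: (31, -22, 57), (31, 22, 57)  [2]
  a=32: none
  a=33: (33, -26, 55), (33, -4, 50), (33, 4, 50), (33, 26, 55)  [4]
  a=34..37: none
  a=38: (38, -16, 45), (38, 16, 45)  [2]
  a=39..42: none
  a=43: (43, -34, 45), (43, 34, 45)  [2]
  a=44..46: none
Total reduced forms: 1 + 1 + 2 + 2 + 2 + 2 + 2 + 2 + 4 + 2 + 2 + 2 + 2 + 2 + 2 + 4 + 2 + 4 + 2 + 2 = 44
h = 44

44


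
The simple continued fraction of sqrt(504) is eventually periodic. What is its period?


Run the CF algorithm for sqrt(504).
a_0 = floor(sqrt(504)) = 22; set m_0=0, q_0=1.
Recurrence: m' = q*a - m,  q' = (d - m'^2)/q,  a' = floor((a_0 + m')/q').
  step 1: m=22, q=20, a=2
  step 2: m=18, q=9, a=4
  step 3: m=18, q=20, a=2
  step 4: m=22, q=1, a=44
a_4 = 2*a_0 = 44, so the period closes here.
sqrt(504) = [22; 2, 4, 2, 44]
Period length = 4

4


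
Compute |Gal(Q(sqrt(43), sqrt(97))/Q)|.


The 2 square roots of distinct primes are multiplicatively independent over Q,
so [K:Q] = 2^2 and Gal(K/Q) is isomorphic to (Z/2Z)^2.
|Gal| = 2^2 = 4

4


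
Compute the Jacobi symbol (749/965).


Compute (749/965) via quadratic reciprocity:
  reciprocity: (749/965) -> +(965/749)
  reduce: (216/749)
  pull out 2: (2/749) = -1  (since 749 mod 8 = 5)
  pull out 2: (2/749) = -1  (since 749 mod 8 = 5)
  pull out 2: (2/749) = -1  (since 749 mod 8 = 5)
  reciprocity: (27/749) -> +(749/27)
  reduce: (20/27)
  pull out 2: (2/27) = -1  (since 27 mod 8 = 3)
  pull out 2: (2/27) = -1  (since 27 mod 8 = 3)
  reciprocity: (5/27) -> +(27/5)
  reduce: (2/5)
  pull out 2: (2/5) = -1  (since 5 mod 8 = 5)
  (1/5) = 1
Product of signs = 1

1


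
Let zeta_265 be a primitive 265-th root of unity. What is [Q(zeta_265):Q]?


The degree equals Euler's totient phi(265).
265 = 5 * 53
phi(265) = 208

208


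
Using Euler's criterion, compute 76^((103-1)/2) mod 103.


p = 103 is prime and the exponent is (p-1)/2 = 51, so by Euler's criterion 76^51 = (76/103) = +1 or -1 mod 103.
Compute by square-and-multiply:
  51 = 32 + 16 + 2 + 1 (binary 110011)
  Repeated squaring mod 103: 76^1 = 76, 76^2 = 8, 76^4 = 64, 76^8 = 79, 76^16 = 61, 76^32 = 13
  76^51 = 76^32 * 76^16 * 76^2 * 76^1 = 13 * 61 * 8 * 76 mod 103
    13 * 61 = 793 = 72 mod 103
    72 * 8 = 576 = 61 mod 103
    61 * 76 = 4636 = 1 mod 103
  76^51 = 1 mod 103
Result 1: 76 is a quadratic residue mod 103.
76^51 mod 103 = 1

1


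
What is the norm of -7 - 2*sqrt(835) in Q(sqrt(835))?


N(a + b*sqrt(d)) = a^2 - d*b^2
= (-7)^2 - (835)*(-2)^2
= 49 - 3340
= -3291

-3291


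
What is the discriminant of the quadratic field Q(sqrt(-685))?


For K = Q(sqrt(d)) with d squarefree: disc(K) = d if d = 1 mod 4, and disc(K) = 4d if d = 2 or 3 mod 4.
Here d = -685, and d mod 4 = 3.
d = 3 mod 4, not 1 (O_K = Z[sqrt(d)]), so disc(K) = 4d = 4 * (-685) = -2740

-2740


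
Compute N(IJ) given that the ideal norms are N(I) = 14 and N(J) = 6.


N(IJ) = N(I) * N(J)
= 14 * 6
= 84

84


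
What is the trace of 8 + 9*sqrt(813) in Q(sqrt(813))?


Tr(a + b*sqrt(d)) = (a + b*sqrt(d)) + (a - b*sqrt(d)) = 2a
= 2 * (8)
= 16

16


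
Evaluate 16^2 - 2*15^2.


x^2 - d*y^2
= 16^2 - 2*15^2
= 256 - 450
= -194

-194


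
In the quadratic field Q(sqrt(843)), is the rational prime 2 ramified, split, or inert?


K = Q(sqrt(843)). Since d mod 4 = 3, disc(K) = 3372.
Check p | disc: 3372 mod 2 = 0.
p divides disc, so p ramifies: (p) = P^2 with e=2, f=1, g=1.
Therefore p is ramified.

ramified


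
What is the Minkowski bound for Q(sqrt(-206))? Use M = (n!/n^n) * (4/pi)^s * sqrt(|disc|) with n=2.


d = -206, d mod 4 = 2, so disc(K) = 4d = -824; |disc(K)| = 824
Imaginary quadratic field, so n = 2, s = r2 = 1, r1 = 0
M = (n!/n^n) * (4/pi)^s * sqrt(|disc(K)|) = (2!/2^2) * (4/pi)^1 * sqrt(824)
= 0.5 * 1.273240 * 28.705400
= 18.2744

18.2744


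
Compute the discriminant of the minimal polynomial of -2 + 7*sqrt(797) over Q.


The element -2 + 7*sqrt(797) has minimal polynomial:
x^2 + 4*x - 39049
Discriminant = (4)^2 - 4*(-39049)
= 16 + 156196
= 156212

156212


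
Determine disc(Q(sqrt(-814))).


For K = Q(sqrt(d)) with d squarefree: disc(K) = d if d = 1 mod 4, and disc(K) = 4d if d = 2 or 3 mod 4.
Here d = -814, and d mod 4 = 2.
d = 2 mod 4, not 1 (O_K = Z[sqrt(d)]), so disc(K) = 4d = 4 * (-814) = -3256

-3256


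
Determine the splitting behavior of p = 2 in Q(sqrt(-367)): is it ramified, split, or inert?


K = Q(sqrt(-367)). Since d mod 4 = 1, disc(K) = -367.
Check p | disc: -367 mod 2 = 1.
p=2 does not divide disc (d is 1 mod 4). 2 splits iff d = 1 mod 8.
d mod 8 = 1, so (d/2) = 1.
(d/p) = 1, so p splits: (p) = P*P' with e=1, f=1, g=2.
Therefore p is split.

split


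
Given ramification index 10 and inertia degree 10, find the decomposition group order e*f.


|D_P| = e * f
= 10 * 10
= 100

100


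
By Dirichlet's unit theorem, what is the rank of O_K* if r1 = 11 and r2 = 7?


By Dirichlet's unit theorem:
rank = r1 + r2 - 1
= 11 + 7 - 1
= 17

17


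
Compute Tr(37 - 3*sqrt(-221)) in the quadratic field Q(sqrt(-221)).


Tr(a + b*sqrt(d)) = (a + b*sqrt(d)) + (a - b*sqrt(d)) = 2a
= 2 * (37)
= 74

74


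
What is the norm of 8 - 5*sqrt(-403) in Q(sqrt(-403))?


N(a + b*sqrt(d)) = a^2 - d*b^2
= (8)^2 - (-403)*(-5)^2
= 64 + 10075
= 10139

10139


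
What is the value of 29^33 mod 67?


p = 67 is prime and the exponent is (p-1)/2 = 33, so by Euler's criterion 29^33 = (29/67) = +1 or -1 mod 67.
Compute by square-and-multiply:
  33 = 32 + 1 (binary 100001)
  Repeated squaring mod 67: 29^1 = 29, 29^2 = 37, 29^4 = 29, 29^8 = 37, 29^16 = 29, 29^32 = 37
  29^33 = 29^32 * 29^1 = 37 * 29 mod 67
    37 * 29 = 1073 = 1 mod 67
  29^33 = 1 mod 67
Result 1: 29 is a quadratic residue mod 67.
29^33 mod 67 = 1

1


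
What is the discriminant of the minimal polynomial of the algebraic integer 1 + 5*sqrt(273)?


The element 1 + 5*sqrt(273) has minimal polynomial:
x^2 - 2*x - 6824
Discriminant = (-2)^2 - 4*(-6824)
= 4 + 27296
= 27300

27300


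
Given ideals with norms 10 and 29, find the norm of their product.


N(IJ) = N(I) * N(J)
= 10 * 29
= 290

290


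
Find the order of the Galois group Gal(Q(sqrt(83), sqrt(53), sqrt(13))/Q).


The 3 square roots of distinct primes are multiplicatively independent over Q,
so [K:Q] = 2^3 and Gal(K/Q) is isomorphic to (Z/2Z)^3.
|Gal| = 2^3 = 8

8


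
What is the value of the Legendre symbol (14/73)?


p = 73 is prime, so compute (14/73) with the reciprocity algorithm (Jacobi-symbol steps: pull out 2s via (2/n), flip via reciprocity, reduce):
  pull out 2: (2/73) = +1  (since 73 mod 8 = 1)
  reciprocity: (7/73) -> +(73/7)
  reduce: (3/7)
  reciprocity: (3/7) -> -(7/3)
  reduce: (1/3)
  (1/3) = 1
Product of signs = -1
(14/73) = -1

-1


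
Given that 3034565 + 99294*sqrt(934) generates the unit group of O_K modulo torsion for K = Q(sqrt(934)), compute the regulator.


epsilon = 3034565 + 99294*sqrt(934)
= 6.0691e+06
R = ln(6.0691e+06)
= 15.6187

15.6187


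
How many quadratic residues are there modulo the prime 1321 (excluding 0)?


For prime p, the number of non-zero quadratic residues is (p-1)/2.
= (1321-1)/2
= 660

660


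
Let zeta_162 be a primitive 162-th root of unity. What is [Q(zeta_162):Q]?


The degree equals Euler's totient phi(162).
162 = 2 * 3^4
phi(162) = 54

54


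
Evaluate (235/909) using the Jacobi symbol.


Compute (235/909) via quadratic reciprocity:
  reciprocity: (235/909) -> +(909/235)
  reduce: (204/235)
  pull out 2: (2/235) = -1  (since 235 mod 8 = 3)
  pull out 2: (2/235) = -1  (since 235 mod 8 = 3)
  reciprocity: (51/235) -> -(235/51)
  reduce: (31/51)
  reciprocity: (31/51) -> -(51/31)
  reduce: (20/31)
  pull out 2: (2/31) = +1  (since 31 mod 8 = 7)
  pull out 2: (2/31) = +1  (since 31 mod 8 = 7)
  reciprocity: (5/31) -> +(31/5)
  reduce: (1/5)
  (1/5) = 1
Product of signs = 1

1


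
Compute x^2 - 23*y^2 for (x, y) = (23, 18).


x^2 - d*y^2
= 23^2 - 23*18^2
= 529 - 7452
= -6923

-6923


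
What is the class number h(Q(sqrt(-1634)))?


K = Q(sqrt(-1634)). d mod 4 = 2, so D = disc(K) = 4d = -6536
h(K) equals the number of primitive reduced positive-definite forms (a, b, c) = a*x^2 + b*x*y + c*y^2 with b^2 - 4ac = D,
where reduced means |b| <= a <= c, with b >= 0 whenever |b| = a or a = c, and primitive means gcd(a, b, c) = 1.
Reduced forces 3a^2 <= |D| = 6536, so 1 <= a <= 46; b must have the parity of D, and c = (b^2 - D)/(4a) must be an integer >= a.
Enumerate a = 1..46, b in [-a, a]:
  a=1: (1, 0, 1634)  [1]
  a=2: (2, 0, 817)  [1]
  a=3: (3, -2, 545), (3, 2, 545)  [2]
  a=4: none
  a=5: (5, -2, 327), (5, 2, 327)  [2]
  a=6: (6, -4, 273), (6, 4, 273)  [2]
  a=7: (7, -4, 234), (7, 4, 234)  [2]
  a=8: none
  a=9: (9, -4, 182), (9, 4, 182)  [2]
  a=10: (10, -8, 165), (10, 8, 165)  [2]
  a=11: (11, -8, 150), (11, 8, 150)  [2]
  a=12: none
  a=13: (13, -4, 126), (13, 4, 126)  [2]
  a=14: (14, -4, 117), (14, 4, 117)  [2]
  a=15: (15, -8, 110), (15, -2, 109), (15, 2, 109), (15, 8, 110)  [4]
  a=16: none
  a=17: (17, -14, 99), (17, 14, 99)  [2]
  a=18: (18, -4, 91), (18, 4, 91)  [2]
  a=19: (19, 0, 86)  [1]
  a=20: none
  a=21: (21, -10, 79), (21, -4, 78), (21, 4, 78), (21, 10, 79)  [4]
  a=22: (22, -8, 75), (22, 8, 75)  [2]
  a=23..24: none
  a=25: (25, -8, 66), (25, 8, 66)  [2]
  a=26: (26, -4, 63), (26, 4, 63)  [2]
  a=27: (27, -22, 65), (27, 22, 65)  [2]
  a=28..29: none
  a=30: (30, -28, 61), (30, -8, 55), (30, 8, 55), (30, 28, 61)  [4]
  a=31: (31, -6, 53), (31, 6, 53)  [2]
  a=32: none
  a=33: (33, -14, 51), (33, -8, 50), (33, 8, 50), (33, 14, 51)  [4]
  a=34: (34, -20, 51), (34, 20, 51)  [2]
  a=35: (35, -32, 54), (35, -18, 49), (35, 18, 49), (35, 32, 54)  [4]
  a=36..37: none
  a=38: (38, 0, 43)  [1]
  a=39: (39, -22, 45), (39, -4, 42), (39, 4, 42), (39, 22, 45)  [4]
  a=40..41: none
  a=42: (42, -32, 45), (42, 32, 45)  [2]
  a=43..46: none
Total reduced forms: 1 + 1 + 2 + 2 + 2 + 2 + 2 + 2 + 2 + 2 + 2 + 4 + 2 + 2 + 1 + 4 + 2 + 2 + 2 + 2 + 4 + 2 + 4 + 2 + 4 + 1 + 4 + 2 = 64
h = 64

64


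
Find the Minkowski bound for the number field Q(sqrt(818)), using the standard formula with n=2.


d = 818, d mod 4 = 2, so disc(K) = 4d = 3272; |disc(K)| = 3272
Real quadratic field, so n = 2, s = r2 = 0, r1 = 2
M = (n!/n^n) * (4/pi)^s * sqrt(|disc(K)|) = (2!/2^2) * (4/pi)^0 * sqrt(3272)
= 0.5 * 1.000000 * 57.201399
= 28.6007

28.6007


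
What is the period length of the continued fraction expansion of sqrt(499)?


Run the CF algorithm for sqrt(499).
a_0 = floor(sqrt(499)) = 22; set m_0=0, q_0=1.
Recurrence: m' = q*a - m,  q' = (d - m'^2)/q,  a' = floor((a_0 + m')/q').
  step 1: m=22, q=15, a=2
  step 2: m=8, q=29, a=1
  step 3: m=21, q=2, a=21
  step 4: m=21, q=29, a=1
  step 5: m=8, q=15, a=2
  step 6: m=22, q=1, a=44
a_6 = 2*a_0 = 44, so the period closes here.
sqrt(499) = [22; 2, 1, 21, 1, 2, 44]
Period length = 6

6


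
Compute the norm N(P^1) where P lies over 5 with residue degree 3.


N(P^a) = p^(a*f)
= 5^(1*3)
= 5^3
= 125

125


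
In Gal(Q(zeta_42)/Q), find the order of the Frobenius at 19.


The Frobenius at p in Gal(Q(zeta_n)/Q) = (Z/nZ)* is the class of p, so its order is ord_42(19), the smallest k >= 1 with 19^k = 1 mod 42.
n = 42 = 2 * 3 * 7, phi(42) = 12; the order divides phi(n).
Divisors of 12: 1, 2, 3, 4, 6, 12
Repeated squaring mod 42: 19^1 = 19, 19^2 = 25, 19^4 = 37, 19^8 = 25
Test divisors in increasing order:
  k=1: 19^1 = 19 mod 42
  k=2: 19^2 = 25 mod 42
  k=3: 19^3 = 25 * 19 = 13 mod 42
  k=4: 19^4 = 37 mod 42
  k=6: 19^6 = 37 * 25 = 1 mod 42  <- first divisor giving 1
Order = 6

6


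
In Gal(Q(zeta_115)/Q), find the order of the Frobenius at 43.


The Frobenius at p in Gal(Q(zeta_n)/Q) = (Z/nZ)* is the class of p, so its order is ord_115(43), the smallest k >= 1 with 43^k = 1 mod 115.
n = 115 = 5 * 23, phi(115) = 88; the order divides phi(n).
Divisors of 88: 1, 2, 4, 8, 11, 22, 44, 88
Repeated squaring mod 115: 43^1 = 43, 43^2 = 9, 43^4 = 81, 43^8 = 6, 43^16 = 36, 43^32 = 31, 43^64 = 41
Test divisors in increasing order:
  k=1: 43^1 = 43 mod 115
  k=2: 43^2 = 9 mod 115
  k=4: 43^4 = 81 mod 115
  k=8: 43^8 = 6 mod 115
  k=11: 43^11 = 6 * 9 * 43 = 22 mod 115
  k=22: 43^22 = 36 * 81 * 9 = 24 mod 115
  k=44: 43^44 = 31 * 6 * 81 = 1 mod 115  <- first divisor giving 1
Order = 44

44


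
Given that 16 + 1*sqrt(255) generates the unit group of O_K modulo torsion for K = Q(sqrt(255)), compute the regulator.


epsilon = 16 + 1*sqrt(255)
= 31.9687
R = ln(31.9687)
= 3.4648

3.4648


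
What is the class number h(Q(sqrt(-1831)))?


K = Q(sqrt(-1831)). d mod 4 = 1, so D = disc(K) = d = -1831
h(K) equals the number of primitive reduced positive-definite forms (a, b, c) = a*x^2 + b*x*y + c*y^2 with b^2 - 4ac = D,
where reduced means |b| <= a <= c, with b >= 0 whenever |b| = a or a = c, and primitive means gcd(a, b, c) = 1.
Reduced forces 3a^2 <= |D| = 1831, so 1 <= a <= 24; b must have the parity of D, and c = (b^2 - D)/(4a) must be an integer >= a.
Enumerate a = 1..24, b in [-a, a]:
  a=1: (1, 1, 458)  [1]
  a=2: (2, -1, 229), (2, 1, 229)  [2]
  a=3: none
  a=4: (4, -3, 115), (4, 3, 115)  [2]
  a=5: (5, -3, 92), (5, 3, 92)  [2]
  a=6..7: none
  a=8: (8, -5, 58), (8, 5, 58)  [2]
  a=9: none
  a=10: (10, -7, 47), (10, -3, 46), (10, 3, 46), (10, 7, 47)  [4]
  a=11..15: none
  a=16: (16, -5, 29), (16, 5, 29)  [2]
  a=17..19: none
  a=20: (20, -13, 25), (20, -3, 23), (20, 3, 23), (20, 13, 25)  [4]
  a=21..24: none
Total reduced forms: 1 + 2 + 2 + 2 + 2 + 4 + 2 + 4 = 19
h = 19

19
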